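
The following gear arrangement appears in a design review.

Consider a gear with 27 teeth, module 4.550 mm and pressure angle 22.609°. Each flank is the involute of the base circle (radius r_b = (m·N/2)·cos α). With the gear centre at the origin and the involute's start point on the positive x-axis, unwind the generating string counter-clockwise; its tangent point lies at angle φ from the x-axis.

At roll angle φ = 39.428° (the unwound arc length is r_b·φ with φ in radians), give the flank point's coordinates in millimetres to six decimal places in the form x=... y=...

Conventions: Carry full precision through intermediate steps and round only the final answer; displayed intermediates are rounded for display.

recognized (one wheel, involute flank): single-mesh tooth geometry, m = 4.550, N = 27
pitch radius r_p = m·N/2 = 4.550·27/2 = 61.425000
base radius r_b = r_p·cos α = 61.425000·cos 22.609° = 56.704479
roll angle φ = 39.428° = 0.68814842 rad
x = r_b·(cos φ + φ·sin φ) = 68.582474
y = r_b·(sin φ − φ·cos φ) = 5.872667

x=68.582474 y=5.872667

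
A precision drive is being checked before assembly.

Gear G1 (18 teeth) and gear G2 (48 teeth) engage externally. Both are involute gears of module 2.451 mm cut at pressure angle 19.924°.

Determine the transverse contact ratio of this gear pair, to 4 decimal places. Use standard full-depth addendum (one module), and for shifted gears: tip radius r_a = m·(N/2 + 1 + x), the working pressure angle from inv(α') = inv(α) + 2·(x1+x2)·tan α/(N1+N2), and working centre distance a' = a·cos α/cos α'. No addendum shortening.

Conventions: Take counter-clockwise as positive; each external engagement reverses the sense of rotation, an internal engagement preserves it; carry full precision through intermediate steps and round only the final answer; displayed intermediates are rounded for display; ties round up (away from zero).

class = single-mesh tooth geometry [involute pair 18T × 48T, m = 2.451]
base radii: r_b1 = 20.738669, r_b2 = 55.303117
tip radii: r_a1 = 24.510000, r_a2 = 61.275000
no profile shift: α' = α, a' = a
action lengths: √(r_a1²−r_b1²) = 13.063220, √(r_a2²−r_b2²) = 26.385429
base pitch p_b = π·m·cos α = 7.239161
CR = (13.063220 + 26.385429 − 80.883000·sin 19.92400°)/7.239161 = 1.641886
contact ratio ≈ 1.6419

1.6419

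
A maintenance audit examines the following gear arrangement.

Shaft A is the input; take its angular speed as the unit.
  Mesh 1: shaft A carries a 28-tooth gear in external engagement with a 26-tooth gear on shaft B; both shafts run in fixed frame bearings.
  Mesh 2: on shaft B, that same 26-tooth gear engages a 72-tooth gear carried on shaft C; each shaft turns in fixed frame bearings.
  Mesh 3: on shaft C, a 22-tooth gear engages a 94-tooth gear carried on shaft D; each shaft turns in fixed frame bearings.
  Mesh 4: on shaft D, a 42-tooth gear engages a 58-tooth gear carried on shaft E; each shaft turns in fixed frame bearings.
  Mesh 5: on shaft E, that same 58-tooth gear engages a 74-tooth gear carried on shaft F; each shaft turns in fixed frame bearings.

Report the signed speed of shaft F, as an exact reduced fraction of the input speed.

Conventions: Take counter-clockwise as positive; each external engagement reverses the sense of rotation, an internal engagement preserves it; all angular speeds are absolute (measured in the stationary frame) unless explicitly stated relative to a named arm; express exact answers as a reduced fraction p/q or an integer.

-539/10434

5-mesh fixed-axis compound train (all bearings frame-fixed)
mesh 1 [28T→26T]: |ω|/ω_in = 1×28/26 = 14/13, sense flips to −
mesh 2 [26T→72T]: |ω|/ω_in = (14/13)×26/72 = 7/18, sense flips to +
mesh 3 [22T→94T]: |ω|/ω_in = (7/18)×22/94 = 77/846, sense flips to −
mesh 4 [42T→58T]: |ω|/ω_in = (77/846)×42/58 = 539/8178, sense flips to +
mesh 5 [58T→74T]: |ω|/ω_in = (539/8178)×58/74 = 539/10434, sense flips to −
signed output speed (× input speed) = -539/10434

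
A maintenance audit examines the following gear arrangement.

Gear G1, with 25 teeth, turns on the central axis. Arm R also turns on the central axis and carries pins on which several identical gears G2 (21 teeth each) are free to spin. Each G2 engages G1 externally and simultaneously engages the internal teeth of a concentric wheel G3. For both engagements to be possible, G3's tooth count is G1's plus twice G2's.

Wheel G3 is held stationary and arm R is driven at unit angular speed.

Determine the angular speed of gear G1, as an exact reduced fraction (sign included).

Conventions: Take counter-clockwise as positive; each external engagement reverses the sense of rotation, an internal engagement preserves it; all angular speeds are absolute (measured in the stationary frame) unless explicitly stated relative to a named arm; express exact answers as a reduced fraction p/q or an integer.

topology: planetary set — G1 25T / G2 21T / G3 67T, arm = carrier (Willis)
ring teeth: 25 + 2·21 = 67
25(ω_sun−ω_arm) = −67(ω_ring−ω_arm),  ω_ring = 0, ω_arm = 1
ω_sun = 1 − (67/25)(0−1) = 92/25
exact speed ratio = 92/25

92/25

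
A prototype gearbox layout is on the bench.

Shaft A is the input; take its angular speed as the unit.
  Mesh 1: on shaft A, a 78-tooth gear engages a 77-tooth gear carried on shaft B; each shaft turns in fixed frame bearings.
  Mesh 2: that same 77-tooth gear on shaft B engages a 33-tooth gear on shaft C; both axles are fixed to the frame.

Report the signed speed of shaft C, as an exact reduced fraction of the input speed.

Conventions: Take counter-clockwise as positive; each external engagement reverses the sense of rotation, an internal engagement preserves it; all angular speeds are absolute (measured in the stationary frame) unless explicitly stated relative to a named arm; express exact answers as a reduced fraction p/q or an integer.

2-mesh fixed-axis compound train (all bearings frame-fixed)
mesh 1 [78T→77T]: |ω|/ω_in = 1×78/77 = 78/77, sense flips to −
mesh 2 [77T→33T]: |ω|/ω_in = (78/77)×77/33 = 26/11, sense flips to +
signed output speed (× input speed) = 26/11

26/11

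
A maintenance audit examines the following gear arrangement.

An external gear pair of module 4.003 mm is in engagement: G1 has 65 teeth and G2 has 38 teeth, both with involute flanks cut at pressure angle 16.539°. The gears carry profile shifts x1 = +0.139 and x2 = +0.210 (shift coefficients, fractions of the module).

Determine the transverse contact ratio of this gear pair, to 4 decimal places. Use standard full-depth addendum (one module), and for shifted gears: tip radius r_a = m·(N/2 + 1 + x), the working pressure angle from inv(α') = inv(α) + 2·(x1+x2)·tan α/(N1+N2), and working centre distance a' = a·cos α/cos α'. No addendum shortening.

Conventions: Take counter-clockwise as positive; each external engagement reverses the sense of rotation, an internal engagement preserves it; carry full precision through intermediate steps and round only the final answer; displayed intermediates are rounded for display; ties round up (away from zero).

1.8728

topology: single-mesh involute geometry — m = 4.003, 65T/38T pair
base radii: r_b1 = 124.714871, r_b2 = 72.910232
tip radii: r_a1 = 134.656917, r_a2 = 80.900630
inv(α') = inv(16.539°) + 2·(+0.139+0.210)·tan α/(65+38) = 0.01030641  ⇒  α' = 17.74990°
a' = a·cos α / cos α' = 206.1545·cos 16.539°/cos 17.74990° = 207.503012
action lengths: √(r_a1²−r_b1²) = 50.780767, √(r_a2²−r_b2²) = 35.057239
base pitch p_b = π·m·cos α = 12.055487
CR = (50.780767 + 35.057239 − 207.503012·sin 17.74990°)/12.055487 = 1.872846
contact ratio ≈ 1.8728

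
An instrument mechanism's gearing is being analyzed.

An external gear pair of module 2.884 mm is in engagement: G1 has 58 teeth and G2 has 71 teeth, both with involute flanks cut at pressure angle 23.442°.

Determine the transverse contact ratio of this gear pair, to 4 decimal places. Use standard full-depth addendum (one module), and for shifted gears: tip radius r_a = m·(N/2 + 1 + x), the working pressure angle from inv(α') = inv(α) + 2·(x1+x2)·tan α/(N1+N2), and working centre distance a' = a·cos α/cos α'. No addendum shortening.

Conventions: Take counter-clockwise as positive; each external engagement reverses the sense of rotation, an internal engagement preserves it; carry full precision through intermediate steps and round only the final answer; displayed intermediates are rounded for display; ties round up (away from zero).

class = single-mesh tooth geometry [involute pair 58T × 71T, m = 2.884]
base radii: r_b1 = 76.732957, r_b2 = 93.931723
tip radii: r_a1 = 86.520000, r_a2 = 105.266000
no profile shift: α' = α, a' = a
action lengths: √(r_a1²−r_b1²) = 39.972037, √(r_a2²−r_b2²) = 47.515915
base pitch p_b = π·m·cos α = 8.312541
CR = (39.972037 + 47.515915 − 186.018000·sin 23.44200°)/8.312541 = 1.622389
contact ratio ≈ 1.6224

1.6224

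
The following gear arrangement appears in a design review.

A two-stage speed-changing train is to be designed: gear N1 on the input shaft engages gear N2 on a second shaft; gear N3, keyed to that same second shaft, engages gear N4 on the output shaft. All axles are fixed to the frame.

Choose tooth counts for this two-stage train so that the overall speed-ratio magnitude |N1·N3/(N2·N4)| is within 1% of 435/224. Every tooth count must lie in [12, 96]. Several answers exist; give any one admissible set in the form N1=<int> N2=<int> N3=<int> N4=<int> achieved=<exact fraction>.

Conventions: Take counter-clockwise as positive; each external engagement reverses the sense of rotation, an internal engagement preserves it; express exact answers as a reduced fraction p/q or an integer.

N1=15 N2=14 N3=29 N4=16 achieved=435/224

2-stage fixed-axis compound train for ratio 435/224
target = 435/224 in lowest terms: an exact hit needs N1·N3 = k·435 and N2·N4 = k·224 for one integer k, every count in [12, 96]; additionally prefer no 1:1 stage (N1 ≠ N2, N3 ≠ N4)
k = 1: N1·N3 = 435 = 15·29, N2·N4 = 224 = 14·16
achieved = 15·29/(14·16) = 435/224; |achieved − target| = 0 ≤ 87/4480 ✓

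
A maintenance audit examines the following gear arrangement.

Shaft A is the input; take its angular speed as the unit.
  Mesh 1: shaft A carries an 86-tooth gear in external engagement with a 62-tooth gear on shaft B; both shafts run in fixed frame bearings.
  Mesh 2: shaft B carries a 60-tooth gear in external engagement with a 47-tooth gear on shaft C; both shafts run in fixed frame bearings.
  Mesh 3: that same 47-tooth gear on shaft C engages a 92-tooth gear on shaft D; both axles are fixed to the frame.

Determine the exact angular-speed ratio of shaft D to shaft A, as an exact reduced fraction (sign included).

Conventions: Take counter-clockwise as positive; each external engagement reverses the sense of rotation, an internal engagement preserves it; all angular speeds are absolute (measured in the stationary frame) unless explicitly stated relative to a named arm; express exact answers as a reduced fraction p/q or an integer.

-645/713

class = fixed-axis compound train [3 meshes; 3 ratios multiply, 3 sense flips]
mesh 1 [86T→62T]: running ratio 43/31, sense −
mesh 2 [60T→47T]: running ratio 2580/1457, sense +
mesh 3 [47T→92T]: running ratio 645/713, sense −
ω_out/ω_in = -645/713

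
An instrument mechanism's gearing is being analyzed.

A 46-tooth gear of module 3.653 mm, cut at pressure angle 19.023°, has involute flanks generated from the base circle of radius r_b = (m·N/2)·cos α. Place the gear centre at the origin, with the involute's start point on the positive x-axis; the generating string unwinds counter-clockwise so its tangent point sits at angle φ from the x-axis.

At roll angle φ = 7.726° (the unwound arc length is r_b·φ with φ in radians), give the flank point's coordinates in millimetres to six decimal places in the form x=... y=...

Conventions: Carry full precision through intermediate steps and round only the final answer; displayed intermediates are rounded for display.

x=80.149399 y=0.064800

recognized (one wheel, involute flank): single-mesh tooth geometry, m = 3.653, N = 46
pitch radius r_p = m·N/2 = 3.653·46/2 = 84.019000
base radius r_b = r_p·cos α = 84.019000·cos 19.023° = 79.430538
roll angle φ = 7.726° = 0.13484414 rad
x = r_b·(cos φ + φ·sin φ) = 80.149399
y = r_b·(sin φ − φ·cos φ) = 0.064800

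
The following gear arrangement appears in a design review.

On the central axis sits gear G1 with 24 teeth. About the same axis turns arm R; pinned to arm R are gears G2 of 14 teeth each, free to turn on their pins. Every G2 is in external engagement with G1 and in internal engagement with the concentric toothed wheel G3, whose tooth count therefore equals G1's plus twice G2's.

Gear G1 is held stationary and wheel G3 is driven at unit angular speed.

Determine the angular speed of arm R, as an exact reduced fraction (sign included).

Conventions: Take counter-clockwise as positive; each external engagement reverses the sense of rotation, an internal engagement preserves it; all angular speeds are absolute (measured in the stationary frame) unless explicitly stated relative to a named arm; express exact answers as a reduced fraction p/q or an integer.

13/19

planetary set (24T centre, 14T on arm, 52T internal) — Willis relation
ring teeth: 24 + 2·14 = 52
24(ω_sun−ω_arm) = −52(ω_ring−ω_arm),  ω_sun = 0, ω_ring = 1
24(0−ω_arm) = −52(1−ω_arm)  ⇒  76·ω_arm = 52  ⇒  ω_arm = 13/19
exact speed ratio = 13/19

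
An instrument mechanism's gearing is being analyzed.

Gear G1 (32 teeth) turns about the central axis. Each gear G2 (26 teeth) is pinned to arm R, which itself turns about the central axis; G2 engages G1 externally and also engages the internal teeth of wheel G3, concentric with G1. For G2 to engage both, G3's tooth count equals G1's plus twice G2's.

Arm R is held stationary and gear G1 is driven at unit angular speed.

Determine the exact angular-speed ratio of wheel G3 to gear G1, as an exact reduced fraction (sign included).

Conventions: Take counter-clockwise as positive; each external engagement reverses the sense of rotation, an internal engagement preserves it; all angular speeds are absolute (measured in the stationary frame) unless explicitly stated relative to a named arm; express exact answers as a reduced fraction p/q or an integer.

class = planetary set [G3 = 32+2·26 = 84; Willis about the carrier]
ring teeth: 32 + 2·26 = 84
32(ω_sun−ω_arm) = −84(ω_ring−ω_arm),  ω_arm = 0, ω_sun = 1
ω_ring = 0 − (32/84)(1−0) = -8/21
ω_out/ω_in = -8/21

-8/21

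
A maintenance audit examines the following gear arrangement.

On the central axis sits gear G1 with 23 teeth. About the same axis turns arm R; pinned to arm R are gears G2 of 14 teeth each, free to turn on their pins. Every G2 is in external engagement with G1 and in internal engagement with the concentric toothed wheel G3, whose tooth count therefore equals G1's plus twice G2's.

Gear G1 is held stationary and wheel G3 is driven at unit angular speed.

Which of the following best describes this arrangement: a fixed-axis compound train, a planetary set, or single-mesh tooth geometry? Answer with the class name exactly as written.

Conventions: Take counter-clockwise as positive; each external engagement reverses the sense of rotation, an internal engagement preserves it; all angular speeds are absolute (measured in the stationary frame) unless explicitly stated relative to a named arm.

class = planetary set [G3 = 23+2·14 = 51; Willis about the carrier]
classification: planetary set

planetary set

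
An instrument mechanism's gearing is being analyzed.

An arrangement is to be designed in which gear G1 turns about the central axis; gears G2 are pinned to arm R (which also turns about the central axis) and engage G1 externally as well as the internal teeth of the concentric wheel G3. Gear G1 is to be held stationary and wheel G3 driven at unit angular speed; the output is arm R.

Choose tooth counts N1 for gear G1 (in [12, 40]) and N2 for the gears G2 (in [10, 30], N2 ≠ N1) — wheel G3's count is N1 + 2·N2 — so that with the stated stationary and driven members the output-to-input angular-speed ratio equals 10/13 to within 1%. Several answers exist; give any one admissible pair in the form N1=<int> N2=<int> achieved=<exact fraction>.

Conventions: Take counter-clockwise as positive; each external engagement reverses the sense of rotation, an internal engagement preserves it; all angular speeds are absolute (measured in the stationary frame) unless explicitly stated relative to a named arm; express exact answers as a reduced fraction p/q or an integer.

N1=12 N2=14 achieved=10/13

planetary set to be sized for 10/13 (Willis relation)
Willis with ω_sun = 0: ω_arm/ω_ring = N3/(N1+N3); set equal to 10/13  ⇒  N3/N1 = (10/13)/(1 − 10/13) = 10/3
N3 = N1 + 2·N2  ⇒  N2/N1 = (N3/N1 − 1)/2 = (10/3 − 1)/2 = 7/6
smallest multiple with N1 ≥ 12 and N2 ≥ 10: k = 2  ⇒  N1 = 2·6 = 12, N2 = 2·7 = 14 (N1 ≤ 40, N2 ≤ 30, N2 ≠ N1 ✓), N3 = 12 + 2·14 = 40
check: N3/(N1+N3) with N1 = 12, N3 = 40 gives 10/13; |achieved − target| = 0 ≤ 1/130 ✓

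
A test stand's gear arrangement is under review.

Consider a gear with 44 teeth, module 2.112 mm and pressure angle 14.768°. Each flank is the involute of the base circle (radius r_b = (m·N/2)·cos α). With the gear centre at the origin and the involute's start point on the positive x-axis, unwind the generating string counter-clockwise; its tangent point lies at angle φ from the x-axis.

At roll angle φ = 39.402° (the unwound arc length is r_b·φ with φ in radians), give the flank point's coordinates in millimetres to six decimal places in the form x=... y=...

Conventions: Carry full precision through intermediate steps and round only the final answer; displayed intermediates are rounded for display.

x=54.329653 y=4.644231

topology: single-mesh involute geometry — m = 2.112, N = 44
pitch radius r_p = m·N/2 = 2.112·44/2 = 46.464000
base radius r_b = r_p·cos α = 46.464000·cos 14.768° = 44.929104
roll angle φ = 39.402° = 0.68769463 rad
x = r_b·(cos φ + φ·sin φ) = 54.329653
y = r_b·(sin φ − φ·cos φ) = 4.644231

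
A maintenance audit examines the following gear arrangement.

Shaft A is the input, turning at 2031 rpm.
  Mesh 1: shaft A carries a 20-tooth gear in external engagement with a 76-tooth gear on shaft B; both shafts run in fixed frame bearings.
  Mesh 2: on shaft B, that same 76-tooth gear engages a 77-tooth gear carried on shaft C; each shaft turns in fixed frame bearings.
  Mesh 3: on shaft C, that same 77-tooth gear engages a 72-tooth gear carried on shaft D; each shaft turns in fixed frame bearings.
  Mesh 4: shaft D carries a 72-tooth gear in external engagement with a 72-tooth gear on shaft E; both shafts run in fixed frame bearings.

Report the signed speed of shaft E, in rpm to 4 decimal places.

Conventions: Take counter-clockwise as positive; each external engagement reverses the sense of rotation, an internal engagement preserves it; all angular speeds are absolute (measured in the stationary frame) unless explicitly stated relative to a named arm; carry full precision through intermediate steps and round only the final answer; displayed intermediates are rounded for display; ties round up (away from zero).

+564.1667 rpm

topology: fixed-axis compound train — 4 meshes, A→E
mesh 1 [20T→76T]: ω = 2031.0000×20/76 = 534.4737 rpm, sense flips to −
mesh 2 [76T→77T]: ω = 534.4737×76/77 = 527.5325 rpm, sense flips to +
mesh 3 [77T→72T]: ω = 527.5325×77/72 = 564.1667 rpm, sense flips to −
mesh 4 [72T→72T]: ω = 564.1667×72/72 = 564.1667 rpm, sense flips to +
signed output speed = +564.1667 rpm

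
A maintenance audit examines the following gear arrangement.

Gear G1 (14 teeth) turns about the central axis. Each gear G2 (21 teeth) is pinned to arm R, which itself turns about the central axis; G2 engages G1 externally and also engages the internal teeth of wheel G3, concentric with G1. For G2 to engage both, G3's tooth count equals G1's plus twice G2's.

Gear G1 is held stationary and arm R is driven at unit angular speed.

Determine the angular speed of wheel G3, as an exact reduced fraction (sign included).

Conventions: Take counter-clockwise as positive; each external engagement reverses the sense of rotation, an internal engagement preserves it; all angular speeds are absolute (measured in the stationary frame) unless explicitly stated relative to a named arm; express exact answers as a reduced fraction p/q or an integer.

5/4

class = planetary set [G3 = 14+2·21 = 56; Willis about the carrier]
ring teeth: 14 + 2·21 = 56
14(ω_sun−ω_arm) = −56(ω_ring−ω_arm),  ω_sun = 0, ω_arm = 1
ω_ring = 1 − (14/56)(0−1) = 5/4
exact speed ratio = 5/4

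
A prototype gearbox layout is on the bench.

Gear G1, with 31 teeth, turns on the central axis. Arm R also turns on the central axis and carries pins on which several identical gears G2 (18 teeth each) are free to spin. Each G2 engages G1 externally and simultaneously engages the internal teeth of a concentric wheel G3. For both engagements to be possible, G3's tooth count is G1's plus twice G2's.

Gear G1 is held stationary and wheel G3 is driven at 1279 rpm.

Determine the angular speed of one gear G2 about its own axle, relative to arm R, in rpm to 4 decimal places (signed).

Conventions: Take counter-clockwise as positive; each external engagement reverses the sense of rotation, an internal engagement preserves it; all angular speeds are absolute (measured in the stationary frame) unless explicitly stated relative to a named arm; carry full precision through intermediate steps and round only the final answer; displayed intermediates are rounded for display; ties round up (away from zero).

+1505.9427 rpm

class = planetary set [G3 = 31+2·18 = 67; Willis about the carrier]
normalise by the input: solve with ω_ring = 1, then scale by 1279 rpm
ring teeth: 31 + 2·18 = 67
31(ω_sun−ω_arm) = −67(ω_ring−ω_arm),  ω_sun = 0, ω_ring = 1
31(0−ω_arm) = −67(1−ω_arm)  ⇒  98·ω_arm = 67  ⇒  ω_arm = 67/98
sun–planet mesh: 31·(0−67/98) = −18·(ω_p−ω_arm)  ⇒  ω_p−ω_arm = 2077/1764
scale: ω_p−ω_arm = 2077/1764 × 1279 rpm = +1505.9427 rpm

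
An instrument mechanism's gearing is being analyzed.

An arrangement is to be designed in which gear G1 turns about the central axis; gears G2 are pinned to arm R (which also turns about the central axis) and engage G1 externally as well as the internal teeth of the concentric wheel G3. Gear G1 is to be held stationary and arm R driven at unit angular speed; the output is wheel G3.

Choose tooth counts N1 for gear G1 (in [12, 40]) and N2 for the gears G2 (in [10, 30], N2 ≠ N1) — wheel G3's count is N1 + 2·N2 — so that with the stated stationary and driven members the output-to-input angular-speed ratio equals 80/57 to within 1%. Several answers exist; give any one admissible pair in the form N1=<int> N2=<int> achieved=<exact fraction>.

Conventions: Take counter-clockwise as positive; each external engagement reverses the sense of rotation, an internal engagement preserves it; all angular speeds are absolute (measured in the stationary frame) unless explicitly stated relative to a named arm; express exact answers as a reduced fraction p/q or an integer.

topology: planetary set — design target 80/57, arm = carrier (Willis)
Willis with ω_sun = 0: ω_ring/ω_arm = (N1+N3)/N3; set equal to 80/57  ⇒  N3/N1 = 1/(80/57 − 1) = 57/23
N3 = N1 + 2·N2  ⇒  N2/N1 = (N3/N1 − 1)/2 = (57/23 − 1)/2 = 17/23
smallest multiple with N1 ≥ 12 and N2 ≥ 10: k = 1  ⇒  N1 = 1·23 = 23, N2 = 1·17 = 17 (N1 ≤ 40, N2 ≤ 30, N2 ≠ N1 ✓), N3 = 23 + 2·17 = 57
check: (N1+N3)/N3 with N1 = 23, N3 = 57 gives 80/57; |achieved − target| = 0 ≤ 4/285 ✓

N1=23 N2=17 achieved=80/57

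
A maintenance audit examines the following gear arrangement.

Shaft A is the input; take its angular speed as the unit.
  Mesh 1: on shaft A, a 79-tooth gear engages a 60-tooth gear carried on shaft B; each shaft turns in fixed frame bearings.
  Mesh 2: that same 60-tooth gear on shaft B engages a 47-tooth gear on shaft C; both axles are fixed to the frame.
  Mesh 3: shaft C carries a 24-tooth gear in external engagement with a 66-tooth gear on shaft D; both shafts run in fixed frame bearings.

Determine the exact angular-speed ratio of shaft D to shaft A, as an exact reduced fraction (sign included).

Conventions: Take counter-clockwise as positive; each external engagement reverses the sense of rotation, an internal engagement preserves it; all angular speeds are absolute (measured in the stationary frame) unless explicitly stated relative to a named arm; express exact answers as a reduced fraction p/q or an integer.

-316/517

class = fixed-axis compound train [3 meshes; 3 ratios multiply, 3 sense flips]
mesh 1 [79T→60T]: running ratio 79/60, sense −
mesh 2 [60T→47T]: running ratio 79/47, sense +
mesh 3 [24T→66T]: running ratio 316/517, sense −
ω_out/ω_in = -316/517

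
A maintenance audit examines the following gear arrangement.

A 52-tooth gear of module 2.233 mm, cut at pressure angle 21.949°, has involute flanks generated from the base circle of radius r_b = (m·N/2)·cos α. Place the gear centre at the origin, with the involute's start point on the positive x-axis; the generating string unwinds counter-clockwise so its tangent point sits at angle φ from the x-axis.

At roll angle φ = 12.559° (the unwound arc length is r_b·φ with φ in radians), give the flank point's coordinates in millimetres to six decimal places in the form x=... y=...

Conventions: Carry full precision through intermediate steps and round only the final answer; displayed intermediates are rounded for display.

single-mesh involute tooth geometry (52T wheel at module 2.233)
pitch radius r_p = m·N/2 = 2.233·52/2 = 58.058000
base radius r_b = r_p·cos α = 58.058000·cos 21.949° = 53.849778
roll angle φ = 12.559° = 0.21919590 rad
x = r_b·(cos φ + φ·sin φ) = 55.127936
y = r_b·(sin φ − φ·cos φ) = 0.188136

x=55.127936 y=0.188136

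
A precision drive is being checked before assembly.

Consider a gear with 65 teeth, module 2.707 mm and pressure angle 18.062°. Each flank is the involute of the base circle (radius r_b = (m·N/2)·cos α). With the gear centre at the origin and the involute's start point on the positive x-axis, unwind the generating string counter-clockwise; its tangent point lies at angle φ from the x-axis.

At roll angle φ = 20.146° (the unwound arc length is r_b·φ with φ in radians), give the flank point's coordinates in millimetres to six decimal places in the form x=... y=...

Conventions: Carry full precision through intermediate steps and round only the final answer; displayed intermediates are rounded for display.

x=88.653831 y=1.197081

class = single-mesh tooth geometry [base-circle involute, m = 2.707, 65T]
pitch radius r_p = m·N/2 = 2.707·65/2 = 87.977500
base radius r_b = r_p·cos α = 87.977500·cos 18.062° = 83.642107
roll angle φ = 20.146° = 0.35161403 rad
x = r_b·(cos φ + φ·sin φ) = 88.653831
y = r_b·(sin φ − φ·cos φ) = 1.197081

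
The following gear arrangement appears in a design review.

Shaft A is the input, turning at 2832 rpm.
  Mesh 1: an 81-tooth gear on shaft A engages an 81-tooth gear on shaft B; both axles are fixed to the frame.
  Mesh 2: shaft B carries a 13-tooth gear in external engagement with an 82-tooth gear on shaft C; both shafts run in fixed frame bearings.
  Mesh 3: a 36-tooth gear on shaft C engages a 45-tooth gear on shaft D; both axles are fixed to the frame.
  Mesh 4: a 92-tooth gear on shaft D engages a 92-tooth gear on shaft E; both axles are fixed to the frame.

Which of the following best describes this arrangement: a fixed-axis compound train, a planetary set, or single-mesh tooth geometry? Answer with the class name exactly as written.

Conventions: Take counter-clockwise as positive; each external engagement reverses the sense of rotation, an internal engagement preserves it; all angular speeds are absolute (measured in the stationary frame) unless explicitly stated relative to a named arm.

fixed-axis compound train

recognized (5 fixed axles, 4 meshes): fixed-axis compound train
classification: fixed-axis compound train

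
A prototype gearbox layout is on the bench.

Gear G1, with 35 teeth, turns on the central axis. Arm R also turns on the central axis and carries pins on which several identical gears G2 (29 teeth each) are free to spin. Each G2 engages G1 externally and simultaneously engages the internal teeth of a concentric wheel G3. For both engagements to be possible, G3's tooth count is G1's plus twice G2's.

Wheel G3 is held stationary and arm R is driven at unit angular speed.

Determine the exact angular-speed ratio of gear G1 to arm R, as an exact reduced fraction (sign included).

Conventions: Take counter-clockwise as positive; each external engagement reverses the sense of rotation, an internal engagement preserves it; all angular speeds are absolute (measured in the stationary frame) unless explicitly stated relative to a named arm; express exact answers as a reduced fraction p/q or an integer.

128/35

topology: planetary set — G1 35T / G2 29T / G3 93T, arm = carrier (Willis)
ring teeth: 35 + 2·29 = 93
35(ω_sun−ω_arm) = −93(ω_ring−ω_arm),  ω_ring = 0, ω_arm = 1
ω_sun = 1 − (93/35)(0−1) = 128/35
ω_out/ω_in = 128/35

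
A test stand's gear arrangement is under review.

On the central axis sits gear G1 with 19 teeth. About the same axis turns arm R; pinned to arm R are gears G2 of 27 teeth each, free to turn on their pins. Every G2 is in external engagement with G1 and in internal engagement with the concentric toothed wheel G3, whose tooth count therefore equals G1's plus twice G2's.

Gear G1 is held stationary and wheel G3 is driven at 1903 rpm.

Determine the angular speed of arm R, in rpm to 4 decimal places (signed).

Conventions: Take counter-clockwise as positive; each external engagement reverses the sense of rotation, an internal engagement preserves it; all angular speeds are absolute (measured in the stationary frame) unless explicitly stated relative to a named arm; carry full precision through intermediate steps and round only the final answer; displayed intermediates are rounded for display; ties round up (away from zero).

+1509.9891 rpm

recognized (axles ride arm R): planetary set, 19/27/73 teeth
normalise by the input: solve with ω_ring = 1, then scale by 1903 rpm
ring teeth: 19 + 2·27 = 73
19(ω_sun−ω_arm) = −73(ω_ring−ω_arm),  ω_sun = 0, ω_ring = 1
19(0−ω_arm) = −73(1−ω_arm)  ⇒  92·ω_arm = 73  ⇒  ω_arm = 73/92
scale: ω_arm = 73/92 × 1903 rpm = +1509.9891 rpm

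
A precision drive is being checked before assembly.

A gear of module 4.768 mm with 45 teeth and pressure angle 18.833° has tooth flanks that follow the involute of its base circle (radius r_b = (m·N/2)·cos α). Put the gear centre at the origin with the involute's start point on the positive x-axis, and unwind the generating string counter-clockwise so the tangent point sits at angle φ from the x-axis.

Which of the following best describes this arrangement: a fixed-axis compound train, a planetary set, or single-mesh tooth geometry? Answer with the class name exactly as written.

single-mesh tooth geometry

single-mesh involute tooth geometry (45T wheel at module 4.768)
classification: single-mesh tooth geometry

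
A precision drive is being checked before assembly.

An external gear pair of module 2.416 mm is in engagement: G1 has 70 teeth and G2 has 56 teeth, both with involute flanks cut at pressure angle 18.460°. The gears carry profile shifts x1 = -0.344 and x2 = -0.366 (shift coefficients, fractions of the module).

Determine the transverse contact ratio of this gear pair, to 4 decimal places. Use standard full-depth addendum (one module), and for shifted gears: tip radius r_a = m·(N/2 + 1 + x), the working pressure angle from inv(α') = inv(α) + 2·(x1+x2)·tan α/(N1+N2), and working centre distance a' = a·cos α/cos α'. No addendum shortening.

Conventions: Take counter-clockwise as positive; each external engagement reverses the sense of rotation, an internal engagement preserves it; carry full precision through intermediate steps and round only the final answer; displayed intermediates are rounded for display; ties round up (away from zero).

single-mesh involute tooth geometry (70T engaging 56T at module 2.416)
base radii: r_b1 = 80.208961, r_b2 = 64.167168
tip radii: r_a1 = 86.144896, r_a2 = 69.179744
inv(α') = inv(18.460°) + 2·(-0.344-0.366)·tan α/(70+56) = 0.00786934  ⇒  α' = 16.25804°
a' = a·cos α / cos α' = 152.2080·cos 18.460°/cos 16.25804° = 150.390142
action lengths: √(r_a1²−r_b1²) = 31.423968, √(r_a2²−r_b2²) = 25.853655
base pitch p_b = π·m·cos α = 7.199539
CR = (31.423968 + 25.853655 − 150.390142·sin 16.25804°)/7.199539 = 2.107613
contact ratio ≈ 2.1076

2.1076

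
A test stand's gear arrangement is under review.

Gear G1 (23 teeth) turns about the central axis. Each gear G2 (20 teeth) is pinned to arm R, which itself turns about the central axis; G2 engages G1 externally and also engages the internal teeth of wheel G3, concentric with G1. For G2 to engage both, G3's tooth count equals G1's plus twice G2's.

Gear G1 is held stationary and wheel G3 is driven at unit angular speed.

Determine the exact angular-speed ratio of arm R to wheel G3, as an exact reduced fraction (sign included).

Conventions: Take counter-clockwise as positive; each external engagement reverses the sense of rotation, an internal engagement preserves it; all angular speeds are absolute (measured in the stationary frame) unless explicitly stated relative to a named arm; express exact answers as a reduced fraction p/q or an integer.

class = planetary set [G3 = 23+2·20 = 63; Willis about the carrier]
ring teeth: 23 + 2·20 = 63
23(ω_sun−ω_arm) = −63(ω_ring−ω_arm),  ω_sun = 0, ω_ring = 1
23(0−ω_arm) = −63(1−ω_arm)  ⇒  86·ω_arm = 63  ⇒  ω_arm = 63/86
ω_out/ω_in = 63/86

63/86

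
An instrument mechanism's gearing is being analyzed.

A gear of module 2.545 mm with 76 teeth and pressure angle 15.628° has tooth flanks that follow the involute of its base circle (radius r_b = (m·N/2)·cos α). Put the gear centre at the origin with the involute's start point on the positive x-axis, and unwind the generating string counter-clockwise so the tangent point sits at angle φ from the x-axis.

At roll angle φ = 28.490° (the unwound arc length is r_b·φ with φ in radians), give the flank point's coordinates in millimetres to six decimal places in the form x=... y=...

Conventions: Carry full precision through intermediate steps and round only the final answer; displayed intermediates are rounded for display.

recognized (one wheel, involute flank): single-mesh tooth geometry, m = 2.545, N = 76
pitch radius r_p = m·N/2 = 2.545·76/2 = 96.710000
base radius r_b = r_p·cos α = 96.710000·cos 15.628° = 93.134731
roll angle φ = 28.490° = 0.49724430 rad
x = r_b·(cos φ + φ·sin φ) = 103.946610
y = r_b·(sin φ − φ·cos φ) = 3.723262

x=103.946610 y=3.723262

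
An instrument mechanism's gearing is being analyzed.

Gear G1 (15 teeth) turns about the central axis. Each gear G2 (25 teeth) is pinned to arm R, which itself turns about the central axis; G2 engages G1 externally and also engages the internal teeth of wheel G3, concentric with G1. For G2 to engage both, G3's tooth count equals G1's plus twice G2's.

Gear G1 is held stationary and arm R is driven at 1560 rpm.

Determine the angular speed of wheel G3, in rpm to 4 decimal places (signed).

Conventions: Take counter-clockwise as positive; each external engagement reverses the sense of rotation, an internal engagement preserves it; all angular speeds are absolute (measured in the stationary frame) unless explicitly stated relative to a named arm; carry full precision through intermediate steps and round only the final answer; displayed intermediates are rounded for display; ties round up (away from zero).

topology: planetary set — G1 15T / G2 25T / G3 65T, arm = carrier (Willis)
normalise by the input: solve with ω_arm = 1, then scale by 1560 rpm
ring teeth: 15 + 2·25 = 65
15(ω_sun−ω_arm) = −65(ω_ring−ω_arm),  ω_sun = 0, ω_arm = 1
ω_ring = 1 − (15/65)(0−1) = 16/13
scale: ω_ring = 16/13 × 1560 rpm = +1920.0000 rpm

+1920.0000 rpm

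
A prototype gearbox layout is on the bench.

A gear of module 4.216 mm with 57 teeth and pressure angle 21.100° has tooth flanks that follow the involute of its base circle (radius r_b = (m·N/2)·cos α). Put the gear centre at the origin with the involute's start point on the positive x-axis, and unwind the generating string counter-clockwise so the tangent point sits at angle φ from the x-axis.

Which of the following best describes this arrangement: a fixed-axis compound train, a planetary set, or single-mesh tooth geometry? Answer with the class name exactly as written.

single-mesh tooth geometry

single-mesh involute tooth geometry (57T wheel at module 4.216)
classification: single-mesh tooth geometry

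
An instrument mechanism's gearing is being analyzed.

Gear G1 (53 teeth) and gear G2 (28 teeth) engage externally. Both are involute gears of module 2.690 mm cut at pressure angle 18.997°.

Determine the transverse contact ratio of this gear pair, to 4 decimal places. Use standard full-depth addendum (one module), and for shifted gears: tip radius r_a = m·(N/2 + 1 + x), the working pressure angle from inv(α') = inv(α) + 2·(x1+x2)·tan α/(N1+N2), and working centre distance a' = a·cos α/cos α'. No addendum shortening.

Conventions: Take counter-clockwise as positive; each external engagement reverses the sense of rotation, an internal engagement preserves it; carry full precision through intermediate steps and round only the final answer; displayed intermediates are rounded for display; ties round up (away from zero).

1.7516

recognized (one external pair, fixed centres): single-mesh tooth geometry, m = 2.690, N1 = 53, N2 = 28
base radii: r_b1 = 67.402507, r_b2 = 35.608871
tip radii: r_a1 = 73.975000, r_a2 = 40.350000
no profile shift: α' = α, a' = a
action lengths: √(r_a1²−r_b1²) = 30.482826, √(r_a2²−r_b2²) = 18.977112
base pitch p_b = π·m·cos α = 7.990612
CR = (30.482826 + 18.977112 − 108.945000·sin 18.99700°)/7.990612 = 1.751594
contact ratio ≈ 1.7516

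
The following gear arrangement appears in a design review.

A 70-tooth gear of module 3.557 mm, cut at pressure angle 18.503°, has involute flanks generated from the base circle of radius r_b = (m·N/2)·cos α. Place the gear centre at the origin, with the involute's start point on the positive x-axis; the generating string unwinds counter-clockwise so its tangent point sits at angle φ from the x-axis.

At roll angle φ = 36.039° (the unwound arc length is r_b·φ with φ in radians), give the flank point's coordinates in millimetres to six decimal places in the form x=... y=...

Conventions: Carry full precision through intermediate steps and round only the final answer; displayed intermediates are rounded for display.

single-mesh involute tooth geometry (70T wheel at module 3.557)
pitch radius r_p = m·N/2 = 3.557·70/2 = 124.495000
base radius r_b = r_p·cos α = 124.495000·cos 18.503° = 118.059485
roll angle φ = 36.039° = 0.62899921 rad
x = r_b·(cos φ + φ·sin φ) = 139.154291
y = r_b·(sin φ − φ·cos φ) = 9.411292

x=139.154291 y=9.411292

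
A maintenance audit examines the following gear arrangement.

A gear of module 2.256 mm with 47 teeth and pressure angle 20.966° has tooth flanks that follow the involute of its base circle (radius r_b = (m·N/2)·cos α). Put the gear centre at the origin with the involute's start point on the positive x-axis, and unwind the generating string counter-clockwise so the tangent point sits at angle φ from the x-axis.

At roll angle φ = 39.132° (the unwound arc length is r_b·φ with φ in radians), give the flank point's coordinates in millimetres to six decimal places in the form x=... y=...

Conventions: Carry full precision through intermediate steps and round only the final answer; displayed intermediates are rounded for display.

x=59.740353 y=5.016136

class = single-mesh tooth geometry [base-circle involute, m = 2.256, 47T]
pitch radius r_p = m·N/2 = 2.256·47/2 = 53.016000
base radius r_b = r_p·cos α = 53.016000·cos 20.966° = 49.505966
roll angle φ = 39.132° = 0.68298224 rad
x = r_b·(cos φ + φ·sin φ) = 59.740353
y = r_b·(sin φ − φ·cos φ) = 5.016136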